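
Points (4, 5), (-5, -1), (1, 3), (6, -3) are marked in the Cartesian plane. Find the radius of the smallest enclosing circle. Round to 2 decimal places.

5.94

The minimum enclosing circle of a finite set is fixed by two of the points (as a diameter) or three (as a circumcircle).
The minimum enclosing circle is determined by three boundary points: (4, 5), (-5, -1), (6, -3).
Their circumcentre is (6/7, -1/28) with r² = 27625/784.
The farthest remaining point (1, 3) is at distance² 7241/784 ≤ 27625/784.
r = √(27625/784) ≈ 5.94.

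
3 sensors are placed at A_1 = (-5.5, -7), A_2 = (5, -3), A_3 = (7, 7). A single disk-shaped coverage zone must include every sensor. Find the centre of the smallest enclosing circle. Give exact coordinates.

Side lengths²: A_1A_2² = 126.25, A_1A_3² = 352.25, A_2A_3² = 104.
Since A_1A_3² = 352.25 ≥ 126.25 + 104 = 230.25, the angle opposite A_1A_3 is not acute, so the smallest enclosing circle has A_1A_3 as diameter.
Centre = midpoint of A_1A_3 = (0.75, 0), r² = 352.25/4 = 88.0625.
Centre = (0.75, 0).

(0.75, 0)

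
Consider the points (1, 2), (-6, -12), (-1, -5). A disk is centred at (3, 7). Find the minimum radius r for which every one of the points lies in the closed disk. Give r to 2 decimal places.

21.02

The required radius is the distance from (3, 7) to the farthest point.
Squared distances: 29, 442, 160.
Maximum is 442, attained at (-6, -12).
r = √442 ≈ 21.02.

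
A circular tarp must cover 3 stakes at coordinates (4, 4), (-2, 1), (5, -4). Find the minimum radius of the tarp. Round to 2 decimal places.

Call the three points A, B, C in the order given.
Side lengths²: AB² = 45, AC² = 65, BC² = 74.
Since BC² = 74 < 65 + 45 = 110, the triangle is acute, so the smallest enclosing circle is the circumcircle.
Circumcentre = (81/34, -9/34), r² = 12025/578.
r = √(12025/578) ≈ 4.56.

4.56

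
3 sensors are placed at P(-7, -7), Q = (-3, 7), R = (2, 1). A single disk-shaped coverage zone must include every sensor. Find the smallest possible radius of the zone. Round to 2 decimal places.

Side lengths²: PQ² = 212, PR² = 145, QR² = 61.
Since PQ² = 212 ≥ 145 + 61 = 206, the angle opposite PQ is not acute, so the smallest enclosing circle has PQ as diameter.
Centre = midpoint of PQ = (-5, 0), r² = 212/4 = 53.
r = √53 ≈ 7.28.

7.28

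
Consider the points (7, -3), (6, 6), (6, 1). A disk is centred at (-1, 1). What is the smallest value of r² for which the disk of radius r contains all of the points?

The required radius is the distance from (-1, 1) to the farthest point.
Squared distances: 80, 74, 49.
Maximum is 80, attained at (7, -3).

80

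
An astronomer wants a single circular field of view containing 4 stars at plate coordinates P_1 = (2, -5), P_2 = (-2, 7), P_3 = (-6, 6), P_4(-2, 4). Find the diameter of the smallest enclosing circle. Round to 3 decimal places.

13.601

By Welzl's lemma the MEC is supported by two points (diametrically opposite) or three points (on a circumcircle).
The farthest pair is P_1–P_3 with squared distance 185. The circle on this segment as diameter has centre (-2, 0.5) and r² = 185/4 = 46.25.
Check P_2: distance² to centre = 42.25 ≤ 46.25, so it lies inside.
All remaining points lie in this disk, and no smaller disk contains both endpoints, so this is the minimum enclosing circle.
Diameter = 2r = 2√(46.25) ≈ 13.601.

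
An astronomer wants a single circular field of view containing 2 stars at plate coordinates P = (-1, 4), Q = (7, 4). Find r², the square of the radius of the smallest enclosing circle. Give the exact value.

The smallest circle enclosing two points has them as diameter endpoints.
Centre = midpoint = (3, 4); r² = |PQ|²/4 = 64/4 = 16.

16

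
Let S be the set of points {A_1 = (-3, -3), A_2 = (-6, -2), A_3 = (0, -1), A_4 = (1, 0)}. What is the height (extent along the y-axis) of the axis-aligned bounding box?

max y = 0, min y = -3, so height = 3.

3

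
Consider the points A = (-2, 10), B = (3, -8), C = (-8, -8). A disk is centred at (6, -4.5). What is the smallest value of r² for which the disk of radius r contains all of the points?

274.25

The required radius is the distance from (6, -4.5) to the farthest point.
Squared distances: 274.25, 21.25, 208.25.
Maximum is 274.25, attained at A.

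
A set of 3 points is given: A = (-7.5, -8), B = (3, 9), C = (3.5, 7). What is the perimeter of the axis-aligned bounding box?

56

Width = max x − min x = 3.5 − (-7.5) = 11.
Height = max y − min y = 9 − (-8) = 17.
Perimeter = 2(11 + 17) = 56.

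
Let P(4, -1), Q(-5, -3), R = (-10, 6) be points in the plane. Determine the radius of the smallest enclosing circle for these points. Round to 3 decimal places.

7.826

Side lengths²: PQ² = 85, PR² = 245, QR² = 106.
Since PR² = 245 ≥ 106 + 85 = 191, the angle opposite PR is not acute, so the smallest enclosing circle has PR as diameter.
Centre = midpoint of PR = (-3, 2.5), r² = 245/4 = 61.25.
r = √(61.25) ≈ 7.826.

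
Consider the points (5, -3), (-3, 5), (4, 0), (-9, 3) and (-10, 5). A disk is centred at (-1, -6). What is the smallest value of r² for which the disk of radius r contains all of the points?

202

The required radius is the distance from (-1, -6) to the farthest point.
Squared distances: 45, 125, 61, 145, 202.
Maximum is 202, attained at (-10, 5).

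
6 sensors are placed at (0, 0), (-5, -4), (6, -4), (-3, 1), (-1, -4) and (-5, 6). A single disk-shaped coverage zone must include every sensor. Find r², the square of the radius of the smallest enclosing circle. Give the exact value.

55.25

The farthest pair is (6, -4)–(-5, 6) with squared distance 221. The circle on this segment as diameter has centre (0.5, 1) and r² = 221/4 = 55.25.
Check (0, 0): distance² to centre = 1.25 ≤ 55.25, so it lies inside.
All remaining points lie in this disk, and no smaller disk contains both endpoints, so this is the minimum enclosing circle.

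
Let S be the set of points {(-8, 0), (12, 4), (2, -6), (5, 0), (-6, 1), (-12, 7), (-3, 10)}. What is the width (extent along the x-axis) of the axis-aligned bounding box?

max x = 12, min x = -12, so width = 24.

24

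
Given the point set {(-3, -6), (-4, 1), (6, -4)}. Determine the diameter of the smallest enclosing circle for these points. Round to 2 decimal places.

Call the three points A, B, C in the order given.
Side lengths²: AB² = 50, AC² = 85, BC² = 125.
Since BC² = 125 < 85 + 50 = 135, the triangle is acute, so the smallest enclosing circle is the circumcircle.
Circumcentre = (21/26, -49/26), r² = 10625/338.
Diameter = 2r = 2√(10625/338) ≈ 11.21.

11.21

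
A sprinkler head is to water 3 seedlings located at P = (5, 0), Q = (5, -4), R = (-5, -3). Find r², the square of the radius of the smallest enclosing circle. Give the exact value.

27.5225

Side lengths²: PQ² = 16, PR² = 109, QR² = 101.
Since PR² = 109 < 101 + 16 = 117, the triangle is acute, so the smallest enclosing circle is the circumcircle.
Circumcentre = (0.15, -2), r² = 27.5225.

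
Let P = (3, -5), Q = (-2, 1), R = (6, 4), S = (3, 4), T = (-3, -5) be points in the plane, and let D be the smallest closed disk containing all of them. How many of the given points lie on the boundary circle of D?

A smallest enclosing disk is always determined by at most three of the input points on its boundary.
The farthest pair is R–T with squared distance 162. The circle on this segment as diameter has centre (1.5, -0.5) and r² = 162/4 = 40.5.
Check P: distance² to centre = 22.5 ≤ 40.5, so it lies inside.
All remaining points lie in this disk, and no smaller disk contains both endpoints, so this is the minimum enclosing circle.
The points at distance exactly r from the centre are R, T — 2 points.

2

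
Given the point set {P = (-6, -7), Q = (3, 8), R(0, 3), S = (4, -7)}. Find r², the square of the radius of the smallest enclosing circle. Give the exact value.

76.84

The minimum enclosing circle is determined by three boundary points: P, Q, S.
Their circumcentre is (-1, 0.2) with r² = 76.84.
The farthest remaining point R is at distance² 8.84 ≤ 76.84.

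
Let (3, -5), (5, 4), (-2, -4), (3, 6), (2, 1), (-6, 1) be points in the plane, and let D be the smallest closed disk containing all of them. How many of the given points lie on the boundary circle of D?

The minimum enclosing circle of a finite set is fixed by two of the points (as a diameter) or three (as a circumcircle).
The minimum enclosing circle is determined by three boundary points: (3, -5), (3, 6), (-6, 1).
Their circumcentre is (1/6, 0.5) with r² = 689/18.
The farthest remaining point (5, 4) is at distance² 641/18 ≤ 689/18.
The points at distance exactly r from the centre are (3, -5), (3, 6), (-6, 1) — 3 points.

3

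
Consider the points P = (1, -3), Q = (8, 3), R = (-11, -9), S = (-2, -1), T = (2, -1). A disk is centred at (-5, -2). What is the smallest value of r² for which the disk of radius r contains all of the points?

194

The required radius is the distance from (-5, -2) to the farthest point.
Squared distances: 37, 194, 85, 10, 50.
Maximum is 194, attained at Q.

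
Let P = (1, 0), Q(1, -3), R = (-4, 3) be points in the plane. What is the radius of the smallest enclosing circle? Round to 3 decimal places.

3.905

Side lengths²: PQ² = 9, PR² = 34, QR² = 61.
Since QR² = 61 ≥ 34 + 9 = 43, the angle opposite QR is not acute, so the smallest enclosing circle has QR as diameter.
Centre = midpoint of QR = (-1.5, 0), r² = 61/4 = 15.25.
r = √(15.25) ≈ 3.905.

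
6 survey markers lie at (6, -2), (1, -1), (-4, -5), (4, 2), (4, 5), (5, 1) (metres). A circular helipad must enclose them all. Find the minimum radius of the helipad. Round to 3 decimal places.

6.403

By Welzl's lemma the MEC is supported by two points (diametrically opposite) or three points (on a circumcircle).
The farthest pair is (-4, -5)–(4, 5) with squared distance 164. The circle on this segment as diameter has centre (0, 0) and r² = 164/4 = 41.
Check (6, -2): distance² to centre = 40 ≤ 41, so it lies inside.
All remaining points lie in this disk, and no smaller disk contains both endpoints, so this is the minimum enclosing circle.
r = √41 ≈ 6.403.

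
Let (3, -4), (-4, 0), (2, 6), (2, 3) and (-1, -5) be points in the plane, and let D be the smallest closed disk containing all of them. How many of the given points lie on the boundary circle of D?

2

The farthest pair is (2, 6)–(-1, -5) with squared distance 130. The circle on this segment as diameter has centre (0.5, 0.5) and r² = 130/4 = 32.5.
Check (3, -4): distance² to centre = 26.5 ≤ 32.5, so it lies inside.
All remaining points lie in this disk, and no smaller disk contains both endpoints, so this is the minimum enclosing circle.
The points at distance exactly r from the centre are (2, 6), (-1, -5) — 2 points.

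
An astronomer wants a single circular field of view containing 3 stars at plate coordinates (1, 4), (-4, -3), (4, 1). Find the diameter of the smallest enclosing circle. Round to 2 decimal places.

9.07

Call the three points A, B, C in the order given.
Side lengths²: AB² = 74, AC² = 18, BC² = 80.
Since BC² = 80 < 74 + 18 = 92, the triangle is acute, so the smallest enclosing circle is the circumcircle.
Circumcentre = (-1/3, -1/3), r² = 185/9.
Diameter = 2r = 2√(185/9) ≈ 9.07.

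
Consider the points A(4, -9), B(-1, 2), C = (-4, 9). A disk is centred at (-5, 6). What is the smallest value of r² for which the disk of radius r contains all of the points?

The required radius is the distance from (-5, 6) to the farthest point.
Squared distances: 306, 32, 10.
Maximum is 306, attained at A.

306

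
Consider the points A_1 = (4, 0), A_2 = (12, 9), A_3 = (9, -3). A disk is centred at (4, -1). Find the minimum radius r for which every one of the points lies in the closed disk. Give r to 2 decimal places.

The required radius is the distance from (4, -1) to the farthest point.
Squared distances: 1, 164, 29.
Maximum is 164, attained at A_2.
r = √164 ≈ 12.81.

12.81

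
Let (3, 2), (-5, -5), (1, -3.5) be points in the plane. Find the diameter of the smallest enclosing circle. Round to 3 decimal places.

Call the three points A, B, C in the order given.
Side lengths²: AB² = 113, AC² = 34.25, BC² = 38.25.
Since AB² = 113 ≥ 38.25 + 34.25 = 72.5, the angle opposite AB is not acute, so the smallest enclosing circle has AB as diameter.
Centre = midpoint of AB = (-1, -1.5), r² = 113/4 = 28.25.
Diameter = 2r = 2√(28.25) ≈ 10.630.

10.630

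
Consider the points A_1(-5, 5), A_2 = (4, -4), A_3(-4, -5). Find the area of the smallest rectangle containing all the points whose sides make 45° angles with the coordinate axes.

81

In coordinates u = x + y, v = x − y the rectangle is axis-aligned; the map (x,y)→(u,v) scales areas by 2.
u-values: 0, 0, -9; range = 0 − (-9) = 9.
v-values: -10, 8, 1; range = 8 − (-10) = 18.
Area = (9 × 18) / 2 = 81.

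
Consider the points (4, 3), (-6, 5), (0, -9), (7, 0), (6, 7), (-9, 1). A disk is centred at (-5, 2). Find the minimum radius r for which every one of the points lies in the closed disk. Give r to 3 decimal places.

The required radius is the distance from (-5, 2) to the farthest point.
Squared distances: 82, 10, 146, 148, 146, 17.
Maximum is 148, attained at (7, 0).
r = √148 ≈ 12.166.

12.166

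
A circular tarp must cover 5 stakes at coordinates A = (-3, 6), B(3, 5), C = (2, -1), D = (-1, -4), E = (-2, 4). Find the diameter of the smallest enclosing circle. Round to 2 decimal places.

The minimum enclosing circle of a finite set is fixed by two of the points (as a diameter) or three (as a circumcircle).
The minimum enclosing circle is determined by three boundary points: A, B, D.
Their circumcentre is (-41/58, 73/58) with r² = 46657/1682.
The farthest remaining point C is at distance² 20905/1682 ≤ 46657/1682.
Diameter = 2r = 2√(46657/1682) ≈ 10.53.

10.53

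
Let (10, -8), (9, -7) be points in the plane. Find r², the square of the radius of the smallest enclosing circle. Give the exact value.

0.5

The smallest circle enclosing two points has them as diameter endpoints.
Centre = midpoint = (9.5, -7.5); r² = |(10, -8)−(9, -7)|²/4 = 2/4 = 0.5.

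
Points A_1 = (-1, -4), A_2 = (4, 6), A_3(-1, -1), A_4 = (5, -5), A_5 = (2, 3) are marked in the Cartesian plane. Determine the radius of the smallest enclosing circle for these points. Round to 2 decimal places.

By Welzl's lemma the MEC is supported by two points (diametrically opposite) or three points (on a circumcircle).
The minimum enclosing circle is determined by three boundary points: A_1, A_2, A_4.
Their circumcentre is (73/26, 9/26) with r² = 11285/338.
The farthest remaining point A_3 is at distance² 5513/338 ≤ 11285/338.
r = √(11285/338) ≈ 5.78.

5.78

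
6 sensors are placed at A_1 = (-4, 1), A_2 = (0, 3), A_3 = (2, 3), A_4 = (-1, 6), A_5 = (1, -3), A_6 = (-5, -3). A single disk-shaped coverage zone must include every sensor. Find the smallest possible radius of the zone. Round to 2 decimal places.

5.04

By Welzl's lemma the MEC is supported by two points (diametrically opposite) or three points (on a circumcircle).
The minimum enclosing circle is determined by three boundary points: A_4, A_5, A_6.
Their circumcentre is (-2, 19/18) with r² = 8245/324.
The farthest remaining point A_3 is at distance² 6409/324 ≤ 8245/324.
r = √(8245/324) ≈ 5.04.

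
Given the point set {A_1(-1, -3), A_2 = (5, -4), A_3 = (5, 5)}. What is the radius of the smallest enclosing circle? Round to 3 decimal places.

5.069

Side lengths²: A_1A_2² = 37, A_1A_3² = 100, A_2A_3² = 81.
Since A_1A_3² = 100 < 81 + 37 = 118, the triangle is acute, so the smallest enclosing circle is the circumcircle.
Circumcentre = (8/3, 0.5), r² = 925/36.
r = √(925/36) ≈ 5.069.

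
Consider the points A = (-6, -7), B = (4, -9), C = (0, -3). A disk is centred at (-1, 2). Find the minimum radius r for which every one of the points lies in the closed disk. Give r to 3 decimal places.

12.083

The required radius is the distance from (-1, 2) to the farthest point.
Squared distances: 106, 146, 26.
Maximum is 146, attained at B.
r = √146 ≈ 12.083.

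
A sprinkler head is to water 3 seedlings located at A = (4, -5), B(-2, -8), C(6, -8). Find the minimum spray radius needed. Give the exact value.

Side lengths²: AB² = 45, AC² = 13, BC² = 64.
Since BC² = 64 ≥ 45 + 13 = 58, the angle opposite BC is not acute, so the smallest enclosing circle has BC as diameter.
Centre = midpoint of BC = (2, -8), r² = 64/4 = 16.
r = √16 = 4.

4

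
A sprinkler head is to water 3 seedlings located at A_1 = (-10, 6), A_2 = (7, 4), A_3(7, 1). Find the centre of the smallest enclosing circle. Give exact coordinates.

(-1.5, 3.5)

Side lengths²: A_1A_2² = 293, A_1A_3² = 314, A_2A_3² = 9.
Since A_1A_3² = 314 ≥ 293 + 9 = 302, the angle opposite A_1A_3 is not acute, so the smallest enclosing circle has A_1A_3 as diameter.
Centre = midpoint of A_1A_3 = (-1.5, 3.5), r² = 314/4 = 78.5.
Centre = (-1.5, 3.5).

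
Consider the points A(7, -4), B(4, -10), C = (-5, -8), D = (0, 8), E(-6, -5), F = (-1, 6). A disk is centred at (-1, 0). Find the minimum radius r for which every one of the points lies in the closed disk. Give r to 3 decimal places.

11.180

The required radius is the distance from (-1, 0) to the farthest point.
Squared distances: 80, 125, 80, 65, 50, 36.
Maximum is 125, attained at B.
r = √125 ≈ 11.180.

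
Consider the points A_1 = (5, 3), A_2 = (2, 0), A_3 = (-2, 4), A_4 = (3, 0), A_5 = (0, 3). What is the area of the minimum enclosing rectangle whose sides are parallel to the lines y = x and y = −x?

27

In coordinates u = x + y, v = x − y the rectangle is axis-aligned; the map (x,y)→(u,v) scales areas by 2.
u-values: 8, 2, 2, 3, 3; range = 8 − 2 = 6.
v-values: 2, 2, -6, 3, -3; range = 3 − (-6) = 9.
Area = (6 × 9) / 2 = 27.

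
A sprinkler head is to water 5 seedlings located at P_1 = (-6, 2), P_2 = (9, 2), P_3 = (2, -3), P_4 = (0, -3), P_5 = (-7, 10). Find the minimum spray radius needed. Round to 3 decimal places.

The minimum enclosing circle of a finite set is fixed by two of the points (as a diameter) or three (as a circumcircle).
The minimum enclosing circle is determined by three boundary points: P_2, P_3, P_5.
Their circumcentre is (16/17, 100/17) with r² = 23125/289.
The farthest remaining point P_4 is at distance² 23057/289 ≤ 23125/289.
r = √(23125/289) ≈ 8.945.

8.945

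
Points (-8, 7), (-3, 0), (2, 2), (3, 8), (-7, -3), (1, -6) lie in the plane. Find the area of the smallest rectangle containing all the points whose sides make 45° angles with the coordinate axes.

231

In coordinates u = x + y, v = x − y the rectangle is axis-aligned; the map (x,y)→(u,v) scales areas by 2.
u-values: -1, -3, 4, 11, -10, -5; range = 11 − (-10) = 21.
v-values: -15, -3, 0, -5, -4, 7; range = 7 − (-15) = 22.
Area = (21 × 22) / 2 = 231.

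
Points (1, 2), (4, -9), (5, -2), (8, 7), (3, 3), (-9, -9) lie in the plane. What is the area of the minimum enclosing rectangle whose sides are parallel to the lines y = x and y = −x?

In coordinates u = x + y, v = x − y the rectangle is axis-aligned; the map (x,y)→(u,v) scales areas by 2.
u-values: 3, -5, 3, 15, 6, -18; range = 15 − (-18) = 33.
v-values: -1, 13, 7, 1, 0, 0; range = 13 − (-1) = 14.
Area = (33 × 14) / 2 = 231.

231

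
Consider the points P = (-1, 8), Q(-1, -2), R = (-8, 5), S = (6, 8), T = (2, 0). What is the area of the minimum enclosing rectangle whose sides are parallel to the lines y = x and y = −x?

In coordinates u = x + y, v = x − y the rectangle is axis-aligned; the map (x,y)→(u,v) scales areas by 2.
u-values: 7, -3, -3, 14, 2; range = 14 − (-3) = 17.
v-values: -9, 1, -13, -2, 2; range = 2 − (-13) = 15.
Area = (17 × 15) / 2 = 127.5.

127.5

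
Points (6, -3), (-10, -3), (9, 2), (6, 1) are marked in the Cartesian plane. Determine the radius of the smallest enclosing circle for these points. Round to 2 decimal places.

9.82

The farthest pair is (-10, -3)–(9, 2) with squared distance 386. The circle on this segment as diameter has centre (-0.5, -0.5) and r² = 386/4 = 96.5.
Check (6, -3): distance² to centre = 48.5 ≤ 96.5, so it lies inside.
All remaining points lie in this disk, and no smaller disk contains both endpoints, so this is the minimum enclosing circle.
r = √(96.5) ≈ 9.82.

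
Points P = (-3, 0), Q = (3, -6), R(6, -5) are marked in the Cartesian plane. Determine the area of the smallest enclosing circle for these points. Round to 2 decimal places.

83.25

Side lengths²: PQ² = 72, PR² = 106, QR² = 10.
Since PR² = 106 ≥ 72 + 10 = 82, the angle opposite PR is not acute, so the smallest enclosing circle has PR as diameter.
Centre = midpoint of PR = (1.5, -2.5), r² = 106/4 = 26.5.
Area = π·r² = π·26.5 ≈ 83.25.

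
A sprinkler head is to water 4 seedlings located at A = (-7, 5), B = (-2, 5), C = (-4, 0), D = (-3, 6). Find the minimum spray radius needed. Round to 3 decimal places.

3.179

A smallest enclosing disk is always determined by at most three of the input points on its boundary.
The minimum enclosing circle is determined by three boundary points: A, C, D.
Their circumcentre is (-203/46, 145/46) with r² = 10693/1058.
The farthest remaining point B is at distance² 9773/1058 ≤ 10693/1058.
r = √(10693/1058) ≈ 3.179.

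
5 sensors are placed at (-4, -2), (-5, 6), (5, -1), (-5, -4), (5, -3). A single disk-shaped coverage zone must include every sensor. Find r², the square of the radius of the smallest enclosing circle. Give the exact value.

45.7025

The minimum enclosing circle of a finite set is fixed by two of the points (as a diameter) or three (as a circumcircle).
The minimum enclosing circle is determined by three boundary points: (-5, 6), (-5, -4), (5, -3).
Their circumcentre is (-0.45, 1) with r² = 45.7025.
The farthest remaining point (5, -1) is at distance² 33.7025 ≤ 45.7025.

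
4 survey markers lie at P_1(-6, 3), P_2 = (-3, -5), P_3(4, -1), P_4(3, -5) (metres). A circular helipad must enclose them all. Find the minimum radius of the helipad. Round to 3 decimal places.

6.021

By Welzl's lemma the MEC is supported by two points (diametrically opposite) or three points (on a circumcircle).
The farthest pair is P_1–P_4 with squared distance 145. The circle on this segment as diameter has centre (-1.5, -1) and r² = 145/4 = 36.25.
Check P_2: distance² to centre = 18.25 ≤ 36.25, so it lies inside.
All remaining points lie in this disk, and no smaller disk contains both endpoints, so this is the minimum enclosing circle.
r = √(36.25) ≈ 6.021.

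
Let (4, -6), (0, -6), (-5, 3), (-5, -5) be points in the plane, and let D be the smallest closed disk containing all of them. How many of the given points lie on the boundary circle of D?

2

The minimum enclosing circle of a finite set is fixed by two of the points (as a diameter) or three (as a circumcircle).
The farthest pair is (4, -6)–(-5, 3) with squared distance 162. The circle on this segment as diameter has centre (-0.5, -1.5) and r² = 162/4 = 40.5.
Check (0, -6): distance² to centre = 20.5 ≤ 40.5, so it lies inside.
All remaining points lie in this disk, and no smaller disk contains both endpoints, so this is the minimum enclosing circle.
The points at distance exactly r from the centre are (4, -6), (-5, 3) — 2 points.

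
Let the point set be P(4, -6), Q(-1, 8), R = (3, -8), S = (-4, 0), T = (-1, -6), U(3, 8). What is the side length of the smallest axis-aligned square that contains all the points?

16

The bounding box has width 8 and height 16.
An axis-aligned square enclosing the set must have side ≥ max(width, height).
So the minimum side is max(8, 16) = 16.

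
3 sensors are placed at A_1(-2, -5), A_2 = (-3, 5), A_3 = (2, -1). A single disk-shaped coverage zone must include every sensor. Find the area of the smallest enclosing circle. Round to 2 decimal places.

Side lengths²: A_1A_2² = 101, A_1A_3² = 32, A_2A_3² = 61.
Since A_1A_2² = 101 ≥ 61 + 32 = 93, the angle opposite A_1A_2 is not acute, so the smallest enclosing circle has A_1A_2 as diameter.
Centre = midpoint of A_1A_2 = (-2.5, 0), r² = 101/4 = 25.25.
Area = π·r² = π·25.25 ≈ 79.33.

79.33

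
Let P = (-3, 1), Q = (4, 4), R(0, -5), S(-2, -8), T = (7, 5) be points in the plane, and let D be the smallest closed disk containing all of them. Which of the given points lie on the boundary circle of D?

The minimum enclosing circle of a finite set is fixed by two of the points (as a diameter) or three (as a circumcircle).
The farthest pair is S–T with squared distance 250. The circle on this segment as diameter has centre (2.5, -1.5) and r² = 250/4 = 62.5.
Check P: distance² to centre = 36.5 ≤ 62.5, so it lies inside.
All remaining points lie in this disk, and no smaller disk contains both endpoints, so this is the minimum enclosing circle.
The points at distance exactly r from the centre are S, T — 2 points.

S, T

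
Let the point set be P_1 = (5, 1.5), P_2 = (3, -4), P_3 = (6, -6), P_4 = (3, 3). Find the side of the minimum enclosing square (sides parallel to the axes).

9

The bounding box has width 3 and height 9.
An axis-aligned square enclosing the set must have side ≥ max(width, height).
So the minimum side is max(3, 9) = 9.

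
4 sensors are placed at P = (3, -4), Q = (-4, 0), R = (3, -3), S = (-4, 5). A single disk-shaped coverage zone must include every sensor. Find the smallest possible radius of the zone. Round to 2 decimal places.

5.70

The farthest pair is P–S with squared distance 130. The circle on this segment as diameter has centre (-0.5, 0.5) and r² = 130/4 = 32.5.
Check Q: distance² to centre = 12.5 ≤ 32.5, so it lies inside.
All remaining points lie in this disk, and no smaller disk contains both endpoints, so this is the minimum enclosing circle.
r = √(32.5) ≈ 5.70.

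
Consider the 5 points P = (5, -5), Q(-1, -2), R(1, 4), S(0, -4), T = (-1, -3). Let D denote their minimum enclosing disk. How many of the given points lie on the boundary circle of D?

2

The minimum enclosing circle of a finite set is fixed by two of the points (as a diameter) or three (as a circumcircle).
The farthest pair is P–R with squared distance 97. The circle on this segment as diameter has centre (3, -0.5) and r² = 97/4 = 24.25.
Check Q: distance² to centre = 18.25 ≤ 24.25, so it lies inside.
All remaining points lie in this disk, and no smaller disk contains both endpoints, so this is the minimum enclosing circle.
The points at distance exactly r from the centre are P, R — 2 points.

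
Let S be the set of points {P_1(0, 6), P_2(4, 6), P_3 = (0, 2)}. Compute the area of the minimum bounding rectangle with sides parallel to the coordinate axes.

x ranges over [0, 4], width 4.
y ranges over [2, 6], height 4.
Area = 4 × 4 = 16.

16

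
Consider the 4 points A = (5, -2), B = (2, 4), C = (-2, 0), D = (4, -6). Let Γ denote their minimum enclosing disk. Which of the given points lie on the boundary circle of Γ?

B, C, D

By Welzl's lemma the MEC is supported by two points (diametrically opposite) or three points (on a circumcircle).
The farthest pair is B–D with squared distance 104. The circle on this segment as diameter has centre (3, -1) and r² = 104/4 = 26.
Check A: distance² to centre = 5 ≤ 26, so it lies inside.
All remaining points lie in this disk, and no smaller disk contains both endpoints, so this is the minimum enclosing circle.
The points at distance exactly r from the centre are B, C, D — 3 points.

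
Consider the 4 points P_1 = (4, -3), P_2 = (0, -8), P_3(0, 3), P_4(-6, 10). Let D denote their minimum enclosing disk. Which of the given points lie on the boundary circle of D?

The minimum enclosing circle of a finite set is fixed by two of the points (as a diameter) or three (as a circumcircle).
The farthest pair is P_2–P_4 with squared distance 360. The circle on this segment as diameter has centre (-3, 1) and r² = 360/4 = 90.
Check P_1: distance² to centre = 65 ≤ 90, so it lies inside.
All remaining points lie in this disk, and no smaller disk contains both endpoints, so this is the minimum enclosing circle.
The points at distance exactly r from the centre are P_2, P_4 — 2 points.

P_2, P_4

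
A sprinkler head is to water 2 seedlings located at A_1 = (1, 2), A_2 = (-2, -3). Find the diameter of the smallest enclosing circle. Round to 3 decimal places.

5.831

The smallest circle enclosing two points has them as diameter endpoints.
Centre = midpoint = (-0.5, -0.5); r² = |A_1A_2|²/4 = 34/4 = 8.5.
Diameter = 2r = 2√(8.5) ≈ 5.831.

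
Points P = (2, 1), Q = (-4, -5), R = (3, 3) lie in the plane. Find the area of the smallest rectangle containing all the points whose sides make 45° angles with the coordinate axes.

7.5

In coordinates u = x + y, v = x − y the rectangle is axis-aligned; the map (x,y)→(u,v) scales areas by 2.
u-values: 3, -9, 6; range = 6 − (-9) = 15.
v-values: 1, 1, 0; range = 1 − 0 = 1.
Area = (15 × 1) / 2 = 7.5.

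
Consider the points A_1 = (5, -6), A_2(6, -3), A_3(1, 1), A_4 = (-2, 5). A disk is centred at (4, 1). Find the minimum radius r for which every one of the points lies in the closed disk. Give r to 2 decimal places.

7.21

The required radius is the distance from (4, 1) to the farthest point.
Squared distances: 50, 20, 9, 52.
Maximum is 52, attained at A_4.
r = √52 ≈ 7.21.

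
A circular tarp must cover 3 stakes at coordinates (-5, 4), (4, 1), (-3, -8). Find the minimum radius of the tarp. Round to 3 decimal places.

6.451

Call the three points A, B, C in the order given.
Side lengths²: AB² = 90, AC² = 148, BC² = 130.
Since AC² = 148 < 130 + 90 = 220, the triangle is acute, so the smallest enclosing circle is the circumcircle.
Circumcentre = (-32/17, -28/17), r² = 12025/289.
r = √(12025/289) ≈ 6.451.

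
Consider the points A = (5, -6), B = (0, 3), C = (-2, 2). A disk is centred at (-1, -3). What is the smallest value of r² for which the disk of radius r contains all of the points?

45

The required radius is the distance from (-1, -3) to the farthest point.
Squared distances: 45, 37, 26.
Maximum is 45, attained at A.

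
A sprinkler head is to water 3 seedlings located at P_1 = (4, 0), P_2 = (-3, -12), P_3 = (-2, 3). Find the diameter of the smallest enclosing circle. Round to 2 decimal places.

15.06

Side lengths²: P_1P_2² = 193, P_1P_3² = 45, P_2P_3² = 226.
Since P_2P_3² = 226 < 193 + 45 = 238, the triangle is acute, so the smallest enclosing circle is the circumcircle.
Circumcentre = (-125/62, -281/62), r² = 109045/1922.
Diameter = 2r = 2√(109045/1922) ≈ 15.06.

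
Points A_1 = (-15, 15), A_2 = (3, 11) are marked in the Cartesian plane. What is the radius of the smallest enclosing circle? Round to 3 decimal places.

The smallest circle enclosing two points has them as diameter endpoints.
Centre = midpoint = (-6, 13); r² = |A_1A_2|²/4 = 340/4 = 85.
r = √85 ≈ 9.220.

9.220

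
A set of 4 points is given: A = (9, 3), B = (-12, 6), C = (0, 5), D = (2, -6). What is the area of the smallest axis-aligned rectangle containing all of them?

252

x ranges over [-12, 9], width 21.
y ranges over [-6, 6], height 12.
Area = 21 × 12 = 252.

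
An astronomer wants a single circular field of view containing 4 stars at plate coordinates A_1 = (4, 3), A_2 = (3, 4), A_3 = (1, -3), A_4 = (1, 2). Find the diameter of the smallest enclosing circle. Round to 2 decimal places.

A smallest enclosing disk is always determined by at most three of the input points on its boundary.
The farthest pair is A_2–A_3 with squared distance 53. The circle on this segment as diameter has centre (2, 0.5) and r² = 53/4 = 13.25.
Check A_1: distance² to centre = 10.25 ≤ 13.25, so it lies inside.
All remaining points lie in this disk, and no smaller disk contains both endpoints, so this is the minimum enclosing circle.
Diameter = 2r = 2√(13.25) ≈ 7.28.

7.28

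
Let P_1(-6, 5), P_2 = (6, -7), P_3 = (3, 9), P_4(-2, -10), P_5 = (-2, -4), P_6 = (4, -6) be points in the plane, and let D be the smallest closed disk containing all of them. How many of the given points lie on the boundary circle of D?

2

The minimum enclosing circle of a finite set is fixed by two of the points (as a diameter) or three (as a circumcircle).
The farthest pair is P_3–P_4 with squared distance 386. The circle on this segment as diameter has centre (0.5, -0.5) and r² = 386/4 = 96.5.
Check P_1: distance² to centre = 72.5 ≤ 96.5, so it lies inside.
All remaining points lie in this disk, and no smaller disk contains both endpoints, so this is the minimum enclosing circle.
The points at distance exactly r from the centre are P_3, P_4 — 2 points.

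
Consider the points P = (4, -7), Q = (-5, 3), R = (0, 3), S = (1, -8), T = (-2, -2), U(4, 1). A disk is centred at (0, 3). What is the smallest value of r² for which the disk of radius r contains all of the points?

122

The required radius is the distance from (0, 3) to the farthest point.
Squared distances: 116, 25, 0, 122, 29, 20.
Maximum is 122, attained at S.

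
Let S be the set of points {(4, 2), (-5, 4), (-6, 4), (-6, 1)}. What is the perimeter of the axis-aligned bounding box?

Width = max x − min x = 4 − (-6) = 10.
Height = max y − min y = 4 − 1 = 3.
Perimeter = 2(10 + 3) = 26.

26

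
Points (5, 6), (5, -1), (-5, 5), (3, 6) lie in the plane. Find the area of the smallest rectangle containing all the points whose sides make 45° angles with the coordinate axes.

88

In coordinates u = x + y, v = x − y the rectangle is axis-aligned; the map (x,y)→(u,v) scales areas by 2.
u-values: 11, 4, 0, 9; range = 11 − 0 = 11.
v-values: -1, 6, -10, -3; range = 6 − (-10) = 16.
Area = (11 × 16) / 2 = 88.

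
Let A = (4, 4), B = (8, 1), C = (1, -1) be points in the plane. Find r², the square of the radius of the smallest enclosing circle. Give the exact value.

22525/1682

Side lengths²: AB² = 25, AC² = 34, BC² = 53.
Since BC² = 53 < 34 + 25 = 59, the triangle is acute, so the smallest enclosing circle is the circumcircle.
Circumcentre = (255/58, 21/58), r² = 22525/1682.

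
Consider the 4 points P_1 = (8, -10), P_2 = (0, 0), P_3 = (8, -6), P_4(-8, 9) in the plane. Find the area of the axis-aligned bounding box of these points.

x ranges over [-8, 8], width 16.
y ranges over [-10, 9], height 19.
Area = 16 × 19 = 304.

304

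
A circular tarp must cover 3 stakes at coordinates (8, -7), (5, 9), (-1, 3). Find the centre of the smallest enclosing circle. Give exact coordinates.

(6.5, 1)

Call the three points A, B, C in the order given.
Side lengths²: AB² = 265, AC² = 181, BC² = 72.
Since AB² = 265 ≥ 181 + 72 = 253, the angle opposite AB is not acute, so the smallest enclosing circle has AB as diameter.
Centre = midpoint of AB = (6.5, 1), r² = 265/4 = 66.25.
Centre = (6.5, 1).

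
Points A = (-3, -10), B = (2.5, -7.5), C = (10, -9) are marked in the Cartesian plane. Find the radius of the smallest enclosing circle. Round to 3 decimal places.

Side lengths²: AB² = 36.5, AC² = 170, BC² = 58.5.
Since AC² = 170 ≥ 58.5 + 36.5 = 95, the angle opposite AC is not acute, so the smallest enclosing circle has AC as diameter.
Centre = midpoint of AC = (3.5, -9.5), r² = 170/4 = 42.5.
r = √(42.5) ≈ 6.519.

6.519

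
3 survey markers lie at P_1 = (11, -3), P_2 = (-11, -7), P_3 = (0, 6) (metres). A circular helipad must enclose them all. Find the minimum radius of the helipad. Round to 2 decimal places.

Side lengths²: P_1P_2² = 500, P_1P_3² = 202, P_2P_3² = 290.
Since P_1P_2² = 500 ≥ 290 + 202 = 492, the angle opposite P_1P_2 is not acute, so the smallest enclosing circle has P_1P_2 as diameter.
Centre = midpoint of P_1P_2 = (0, -5), r² = 500/4 = 125.
r = √125 ≈ 11.18.

11.18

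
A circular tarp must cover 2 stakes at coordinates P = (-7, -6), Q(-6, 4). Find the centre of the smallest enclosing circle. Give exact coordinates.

The smallest circle enclosing two points has them as diameter endpoints.
Centre = midpoint = (-6.5, -1); r² = |PQ|²/4 = 101/4 = 25.25.
Centre = (-6.5, -1).

(-6.5, -1)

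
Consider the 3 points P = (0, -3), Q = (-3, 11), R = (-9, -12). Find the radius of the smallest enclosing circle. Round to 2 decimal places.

11.88

Side lengths²: PQ² = 205, PR² = 162, QR² = 565.
Since QR² = 565 ≥ 205 + 162 = 367, the angle opposite QR is not acute, so the smallest enclosing circle has QR as diameter.
Centre = midpoint of QR = (-6, -0.5), r² = 565/4 = 141.25.
r = √(141.25) ≈ 11.88.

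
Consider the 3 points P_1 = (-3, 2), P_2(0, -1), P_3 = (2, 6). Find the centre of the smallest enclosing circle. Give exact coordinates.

Side lengths²: P_1P_2² = 18, P_1P_3² = 41, P_2P_3² = 53.
Since P_2P_3² = 53 < 41 + 18 = 59, the triangle is acute, so the smallest enclosing circle is the circumcircle.
Circumcentre = (11/18, 47/18), r² = 2173/162.
Centre = (11/18, 47/18).

(11/18, 47/18)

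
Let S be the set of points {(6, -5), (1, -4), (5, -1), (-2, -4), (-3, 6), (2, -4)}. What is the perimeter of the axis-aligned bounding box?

Width = max x − min x = 6 − (-3) = 9.
Height = max y − min y = 6 − (-5) = 11.
Perimeter = 2(9 + 11) = 40.

40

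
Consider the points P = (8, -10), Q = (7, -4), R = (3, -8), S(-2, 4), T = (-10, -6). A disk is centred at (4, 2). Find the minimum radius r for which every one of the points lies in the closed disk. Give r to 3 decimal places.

The required radius is the distance from (4, 2) to the farthest point.
Squared distances: 160, 45, 101, 40, 260.
Maximum is 260, attained at T.
r = √260 ≈ 16.125.

16.125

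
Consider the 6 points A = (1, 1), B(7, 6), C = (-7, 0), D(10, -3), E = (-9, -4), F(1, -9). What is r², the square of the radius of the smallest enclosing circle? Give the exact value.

80545/841

A smallest enclosing disk is always determined by at most three of the input points on its boundary.
The minimum enclosing circle is determined by three boundary points: B, D, E.
Their circumcentre is (11/29, -35/29) with r² = 80545/841.
The farthest remaining point F is at distance² 51400/841 ≤ 80545/841.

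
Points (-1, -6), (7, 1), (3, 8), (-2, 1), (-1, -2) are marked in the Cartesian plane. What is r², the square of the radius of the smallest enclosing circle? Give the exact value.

53

The farthest pair is (-1, -6)–(3, 8) with squared distance 212. The circle on this segment as diameter has centre (1, 1) and r² = 212/4 = 53.
Check (7, 1): distance² to centre = 36 ≤ 53, so it lies inside.
All remaining points lie in this disk, and no smaller disk contains both endpoints, so this is the minimum enclosing circle.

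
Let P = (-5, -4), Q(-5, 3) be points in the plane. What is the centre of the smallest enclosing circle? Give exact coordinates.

The smallest circle enclosing two points has them as diameter endpoints.
Centre = midpoint = (-5, -0.5); r² = |PQ|²/4 = 49/4 = 12.25.
Centre = (-5, -0.5).

(-5, -0.5)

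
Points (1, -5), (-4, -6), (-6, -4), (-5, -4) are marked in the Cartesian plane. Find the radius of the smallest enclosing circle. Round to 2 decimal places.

By Welzl's lemma the MEC is supported by two points (diametrically opposite) or three points (on a circumcircle).
The farthest pair is (1, -5)–(-6, -4) with squared distance 50. The circle on this segment as diameter has centre (-2.5, -4.5) and r² = 50/4 = 12.5.
Check (-4, -6): distance² to centre = 4.5 ≤ 12.5, so it lies inside.
All remaining points lie in this disk, and no smaller disk contains both endpoints, so this is the minimum enclosing circle.
r = √(12.5) ≈ 3.54.

3.54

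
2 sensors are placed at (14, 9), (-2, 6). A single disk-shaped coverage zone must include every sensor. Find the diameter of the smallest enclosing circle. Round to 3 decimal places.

The smallest circle enclosing two points has them as diameter endpoints.
Centre = midpoint = (6, 7.5); r² = |(14, 9)−(-2, 6)|²/4 = 265/4 = 66.25.
Diameter = 2r = 2√(66.25) ≈ 16.279.

16.279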